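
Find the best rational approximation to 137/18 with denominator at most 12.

Expand x = 137/18 as a continued fraction with the Euclidean algorithm:
  137 = 7*18 + 11, so a_0 = 7.
  18 = 1*11 + 7, so a_1 = 1.
  11 = 1*7 + 4, so a_2 = 1.
  7 = 1*4 + 3, so a_3 = 1.
  4 = 1*3 + 1, so a_4 = 1.
  3 = 3*1 + 0, so a_5 = 3.
so x = [7; 1, 1, 1, 1, 3].
Convergents (p_i = a_i*p_{i-1} + p_{i-2}, q_i = a_i*q_{i-1} + q_{i-2} with p_{-2}=0, p_{-1}=1, q_{-2}=1, q_{-1}=0), until the denominator exceeds 12:
  i=0: a_0=7, p_0 = 7*1 + 0 = 7, q_0 = 7*0 + 1 = 1.
  i=1: a_1=1, p_1 = 1*7 + 1 = 8, q_1 = 1*1 + 0 = 1.
  i=2: a_2=1, p_2 = 1*8 + 7 = 15, q_2 = 1*1 + 1 = 2.
  i=3: a_3=1, p_3 = 1*15 + 8 = 23, q_3 = 1*2 + 1 = 3.
  i=4: a_4=1, p_4 = 1*23 + 15 = 38, q_4 = 1*3 + 2 = 5.
  i=5: a_5=3, p_5 = 3*38 + 23 = 137, q_5 = 3*5 + 3 = 18.
q_5 = 18 > 12, so the last convergent with denominator <= 12 is p_4/q_4 = 38/5.
The closest fraction with denominator <= 12 is either p_4/q_4 or the intermediate fraction (k*p_4 + p_3)/(k*q_4 + q_3) with the largest k >= 1 whose denominator stays <= 12; these approach x as k grows, and every other convergent or intermediate fraction in range is farther away.
Largest k: floor((12 - q_3)/q_4) = floor((12 - 3)/5) = 1.
That gives (1*38 + 23)/(1*5 + 3) = 61/8.
Compare the errors: |x - 38/5| = |137*5 - 38*18|/(18*5) = 1/90, and |x - 61/8| = |137*8 - 61*18|/(18*8) = 2/144.
Cross-multiplying, 1*144 = 144 < 180 = 2*90, so 1/90 is smaller: the convergent 38/5 is closer to x than 61/8.

38/5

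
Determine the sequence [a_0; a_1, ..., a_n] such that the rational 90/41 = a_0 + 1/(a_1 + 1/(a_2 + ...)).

[2; 5, 8]

Run the Euclidean algorithm on 90 and 41; the successive quotients are the partial quotients a_0, a_1, ... (each step inverts the fractional part left over by the previous one):
  90 = 2*41 + 8, so a_0 = 2.
  41 = 5*8 + 1, so a_1 = 5.
  8 = 8*1 + 0, so a_2 = 8.
The remainder reaches 0 after 3 divisions, so the expansion has 3 partial quotients, read off in order.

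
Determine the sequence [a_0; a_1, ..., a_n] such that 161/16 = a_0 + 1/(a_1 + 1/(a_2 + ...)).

[10; 16]

Run the Euclidean algorithm on 161 and 16; the successive quotients are the partial quotients a_0, a_1, ... (each step inverts the fractional part left over by the previous one):
  161 = 10*16 + 1, so a_0 = 10.
  16 = 16*1 + 0, so a_1 = 16.
The remainder reaches 0 after 2 divisions, so the expansion has 2 partial quotients, read off in order.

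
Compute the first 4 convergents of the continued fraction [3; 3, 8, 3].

Using the convergent recurrence p_i = a_i*p_{i-1} + p_{i-2}, q_i = a_i*q_{i-1} + q_{i-2} with p_{-2}=0, p_{-1}=1, q_{-2}=1, q_{-1}=0:
  i=0: a_0=3, p_0 = 3*1 + 0 = 3, q_0 = 3*0 + 1 = 1.
  i=1: a_1=3, p_1 = 3*3 + 1 = 10, q_1 = 3*1 + 0 = 3.
  i=2: a_2=8, p_2 = 8*10 + 3 = 83, q_2 = 8*3 + 1 = 25.
  i=3: a_3=3, p_3 = 3*83 + 10 = 259, q_3 = 3*25 + 3 = 78.

3/1, 10/3, 83/25, 259/78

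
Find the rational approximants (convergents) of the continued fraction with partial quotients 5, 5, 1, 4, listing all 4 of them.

5/1, 26/5, 31/6, 150/29

Using the convergent recurrence p_i = a_i*p_{i-1} + p_{i-2}, q_i = a_i*q_{i-1} + q_{i-2} with p_{-2}=0, p_{-1}=1, q_{-2}=1, q_{-1}=0:
  i=0: a_0=5, p_0 = 5*1 + 0 = 5, q_0 = 5*0 + 1 = 1.
  i=1: a_1=5, p_1 = 5*5 + 1 = 26, q_1 = 5*1 + 0 = 5.
  i=2: a_2=1, p_2 = 1*26 + 5 = 31, q_2 = 1*5 + 1 = 6.
  i=3: a_3=4, p_3 = 4*31 + 26 = 150, q_3 = 4*6 + 5 = 29.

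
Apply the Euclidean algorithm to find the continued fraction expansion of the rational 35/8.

Run the Euclidean algorithm on 35 and 8; the successive quotients are the partial quotients a_0, a_1, ... (each step inverts the fractional part left over by the previous one):
  35 = 4*8 + 3, so a_0 = 4.
  8 = 2*3 + 2, so a_1 = 2.
  3 = 1*2 + 1, so a_2 = 1.
  2 = 2*1 + 0, so a_3 = 2.
The remainder reaches 0 after 4 divisions, so the expansion has 4 partial quotients, read off in order.

[4; 2, 1, 2]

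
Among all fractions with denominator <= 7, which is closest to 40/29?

Expand x = 40/29 as a continued fraction with the Euclidean algorithm:
  40 = 1*29 + 11, so a_0 = 1.
  29 = 2*11 + 7, so a_1 = 2.
  11 = 1*7 + 4, so a_2 = 1.
  7 = 1*4 + 3, so a_3 = 1.
  4 = 1*3 + 1, so a_4 = 1.
  3 = 3*1 + 0, so a_5 = 3.
so x = [1; 2, 1, 1, 1, 3].
Convergents (p_i = a_i*p_{i-1} + p_{i-2}, q_i = a_i*q_{i-1} + q_{i-2} with p_{-2}=0, p_{-1}=1, q_{-2}=1, q_{-1}=0), until the denominator exceeds 7:
  i=0: a_0=1, p_0 = 1*1 + 0 = 1, q_0 = 1*0 + 1 = 1.
  i=1: a_1=2, p_1 = 2*1 + 1 = 3, q_1 = 2*1 + 0 = 2.
  i=2: a_2=1, p_2 = 1*3 + 1 = 4, q_2 = 1*2 + 1 = 3.
  i=3: a_3=1, p_3 = 1*4 + 3 = 7, q_3 = 1*3 + 2 = 5.
  i=4: a_4=1, p_4 = 1*7 + 4 = 11, q_4 = 1*5 + 3 = 8.
q_4 = 8 > 7, so the last convergent with denominator <= 7 is p_3/q_3 = 7/5.
The closest fraction with denominator <= 7 is either p_3/q_3 or the intermediate fraction (k*p_3 + p_2)/(k*q_3 + q_2) with the largest k >= 1 whose denominator stays <= 7; these approach x as k grows, and every other convergent or intermediate fraction in range is farther away.
Largest k: floor((7 - q_2)/q_3) = floor((7 - 3)/5) = 0.
Since k = 0, no intermediate fraction beyond p_3/q_3 has denominator <= 7, so the convergent 7/5 is the closest (its error is |40*5 - 7*29|/(29*5) = 3/145).

7/5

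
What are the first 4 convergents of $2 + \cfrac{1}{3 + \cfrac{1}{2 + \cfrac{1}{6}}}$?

Using the convergent recurrence p_i = a_i*p_{i-1} + p_{i-2}, q_i = a_i*q_{i-1} + q_{i-2} with p_{-2}=0, p_{-1}=1, q_{-2}=1, q_{-1}=0:
  i=0: a_0=2, p_0 = 2*1 + 0 = 2, q_0 = 2*0 + 1 = 1.
  i=1: a_1=3, p_1 = 3*2 + 1 = 7, q_1 = 3*1 + 0 = 3.
  i=2: a_2=2, p_2 = 2*7 + 2 = 16, q_2 = 2*3 + 1 = 7.
  i=3: a_3=6, p_3 = 6*16 + 7 = 103, q_3 = 6*7 + 3 = 45.

2/1, 7/3, 16/7, 103/45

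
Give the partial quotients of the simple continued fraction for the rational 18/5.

[3; 1, 1, 2]

Run the Euclidean algorithm on 18 and 5; the successive quotients are the partial quotients a_0, a_1, ... (each step inverts the fractional part left over by the previous one):
  18 = 3*5 + 3, so a_0 = 3.
  5 = 1*3 + 2, so a_1 = 1.
  3 = 1*2 + 1, so a_2 = 1.
  2 = 2*1 + 0, so a_3 = 2.
The remainder reaches 0 after 4 divisions, so the expansion has 4 partial quotients, read off in order.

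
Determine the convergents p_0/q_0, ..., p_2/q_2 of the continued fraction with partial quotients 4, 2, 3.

4/1, 9/2, 31/7

Using the convergent recurrence p_i = a_i*p_{i-1} + p_{i-2}, q_i = a_i*q_{i-1} + q_{i-2} with p_{-2}=0, p_{-1}=1, q_{-2}=1, q_{-1}=0:
  i=0: a_0=4, p_0 = 4*1 + 0 = 4, q_0 = 4*0 + 1 = 1.
  i=1: a_1=2, p_1 = 2*4 + 1 = 9, q_1 = 2*1 + 0 = 2.
  i=2: a_2=3, p_2 = 3*9 + 4 = 31, q_2 = 3*2 + 1 = 7.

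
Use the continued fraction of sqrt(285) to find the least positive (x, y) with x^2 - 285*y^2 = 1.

First expand sqrt(285) as a continued fraction. With x_i = (sqrt(285) + m_i)/d_i and (m_0, d_0) = (0, 1): a_0 = floor(sqrt(285)) = 16, since 16^2 = 256 <= 285 < 289 = 17^2.
Iterate m_{i+1} = d_i*a_i - m_i, d_{i+1} = (285 - m_{i+1}^2)/d_i, a_{i+1} = floor((a_0 + m_{i+1})/d_{i+1}):
  m_1 = 1*16 - 0 = 16, d_1 = (285 - 16^2)/1 = 29/1 = 29, a_1 = floor((16 + 16)/29) = 1.
  m_2 = 29*1 - 16 = 13, d_2 = (285 - 13^2)/29 = 116/29 = 4, a_2 = floor((16 + 13)/4) = 7.
  m_3 = 4*7 - 13 = 15, d_3 = (285 - 15^2)/4 = 60/4 = 15, a_3 = floor((16 + 15)/15) = 2.
  m_4 = 15*2 - 15 = 15, d_4 = (285 - 15^2)/15 = 60/15 = 4, a_4 = floor((16 + 15)/4) = 7.
  m_5 = 4*7 - 15 = 13, d_5 = (285 - 13^2)/4 = 116/4 = 29, a_5 = floor((16 + 13)/29) = 1.
  m_6 = 29*1 - 13 = 16, d_6 = (285 - 16^2)/29 = 29/29 = 1, a_6 = floor((16 + 16)/1) = 32.
  m_7 = 1*32 - 16 = 16, d_7 = (285 - 16^2)/1 = 29/1 = 29: (m_7, d_7) = (m_1, d_1) = (16, 29), so from here the quotients repeat a_1, ..., a_6; the period length is 6.
So sqrt(285) = [16; (1, 7, 2, 7, 1, 32)] with period length k = 6.
k is even, so the fundamental solution of x^2 - 285y^2 = 1 is (p_{k-1}, q_{k-1}) = (p_5, q_5); compute convergents through index 5.
Convergents (p_i = a_i*p_{i-1} + p_{i-2}, q_i = a_i*q_{i-1} + q_{i-2} with p_{-2}=0, p_{-1}=1, q_{-2}=1, q_{-1}=0):
  i=0: a_0=16, p_0 = 16*1 + 0 = 16, q_0 = 16*0 + 1 = 1.
  i=1: a_1=1, p_1 = 1*16 + 1 = 17, q_1 = 1*1 + 0 = 1.
  i=2: a_2=7, p_2 = 7*17 + 16 = 135, q_2 = 7*1 + 1 = 8.
  i=3: a_3=2, p_3 = 2*135 + 17 = 287, q_3 = 2*8 + 1 = 17.
  i=4: a_4=7, p_4 = 7*287 + 135 = 2144, q_4 = 7*17 + 8 = 127.
  i=5: a_5=1, p_5 = 1*2144 + 287 = 2431, q_5 = 1*127 + 17 = 144.
Check: 2431^2 - 285*144^2 = 5909761 - 5909760 = 1, so (x, y) = (2431, 144) solves the equation, and by the theorem it is the least positive solution.

(x, y) = (2431, 144)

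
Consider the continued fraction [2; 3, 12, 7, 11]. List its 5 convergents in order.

2/1, 7/3, 86/37, 609/262, 6785/2919

Using the convergent recurrence p_i = a_i*p_{i-1} + p_{i-2}, q_i = a_i*q_{i-1} + q_{i-2} with p_{-2}=0, p_{-1}=1, q_{-2}=1, q_{-1}=0:
  i=0: a_0=2, p_0 = 2*1 + 0 = 2, q_0 = 2*0 + 1 = 1.
  i=1: a_1=3, p_1 = 3*2 + 1 = 7, q_1 = 3*1 + 0 = 3.
  i=2: a_2=12, p_2 = 12*7 + 2 = 86, q_2 = 12*3 + 1 = 37.
  i=3: a_3=7, p_3 = 7*86 + 7 = 609, q_3 = 7*37 + 3 = 262.
  i=4: a_4=11, p_4 = 11*609 + 86 = 6785, q_4 = 11*262 + 37 = 2919.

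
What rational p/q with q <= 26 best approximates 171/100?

41/24

Expand x = 171/100 as a continued fraction with the Euclidean algorithm:
  171 = 1*100 + 71, so a_0 = 1.
  100 = 1*71 + 29, so a_1 = 1.
  71 = 2*29 + 13, so a_2 = 2.
  29 = 2*13 + 3, so a_3 = 2.
  13 = 4*3 + 1, so a_4 = 4.
  3 = 3*1 + 0, so a_5 = 3.
so x = [1; 1, 2, 2, 4, 3].
Convergents (p_i = a_i*p_{i-1} + p_{i-2}, q_i = a_i*q_{i-1} + q_{i-2} with p_{-2}=0, p_{-1}=1, q_{-2}=1, q_{-1}=0), until the denominator exceeds 26:
  i=0: a_0=1, p_0 = 1*1 + 0 = 1, q_0 = 1*0 + 1 = 1.
  i=1: a_1=1, p_1 = 1*1 + 1 = 2, q_1 = 1*1 + 0 = 1.
  i=2: a_2=2, p_2 = 2*2 + 1 = 5, q_2 = 2*1 + 1 = 3.
  i=3: a_3=2, p_3 = 2*5 + 2 = 12, q_3 = 2*3 + 1 = 7.
  i=4: a_4=4, p_4 = 4*12 + 5 = 53, q_4 = 4*7 + 3 = 31.
q_4 = 31 > 26, so the last convergent with denominator <= 26 is p_3/q_3 = 12/7.
The closest fraction with denominator <= 26 is either p_3/q_3 or the intermediate fraction (k*p_3 + p_2)/(k*q_3 + q_2) with the largest k >= 1 whose denominator stays <= 26; these approach x as k grows, and every other convergent or intermediate fraction in range is farther away.
Largest k: floor((26 - q_2)/q_3) = floor((26 - 3)/7) = 3.
That gives (3*12 + 5)/(3*7 + 3) = 41/24.
Compare the errors: |x - 12/7| = |171*7 - 12*100|/(100*7) = 3/700, and |x - 41/24| = |171*24 - 41*100|/(100*24) = 4/2400.
Cross-multiplying, 4*700 = 2800 < 7200 = 3*2400, so 4/2400 is smaller: the intermediate fraction 41/24 is closer to x than 12/7.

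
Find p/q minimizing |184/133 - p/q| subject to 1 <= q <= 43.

47/34

Expand x = 184/133 as a continued fraction with the Euclidean algorithm:
  184 = 1*133 + 51, so a_0 = 1.
  133 = 2*51 + 31, so a_1 = 2.
  51 = 1*31 + 20, so a_2 = 1.
  31 = 1*20 + 11, so a_3 = 1.
  20 = 1*11 + 9, so a_4 = 1.
  11 = 1*9 + 2, so a_5 = 1.
  9 = 4*2 + 1, so a_6 = 4.
  2 = 2*1 + 0, so a_7 = 2.
so x = [1; 2, 1, 1, 1, 1, 4, 2].
Convergents (p_i = a_i*p_{i-1} + p_{i-2}, q_i = a_i*q_{i-1} + q_{i-2} with p_{-2}=0, p_{-1}=1, q_{-2}=1, q_{-1}=0), until the denominator exceeds 43:
  i=0: a_0=1, p_0 = 1*1 + 0 = 1, q_0 = 1*0 + 1 = 1.
  i=1: a_1=2, p_1 = 2*1 + 1 = 3, q_1 = 2*1 + 0 = 2.
  i=2: a_2=1, p_2 = 1*3 + 1 = 4, q_2 = 1*2 + 1 = 3.
  i=3: a_3=1, p_3 = 1*4 + 3 = 7, q_3 = 1*3 + 2 = 5.
  i=4: a_4=1, p_4 = 1*7 + 4 = 11, q_4 = 1*5 + 3 = 8.
  i=5: a_5=1, p_5 = 1*11 + 7 = 18, q_5 = 1*8 + 5 = 13.
  i=6: a_6=4, p_6 = 4*18 + 11 = 83, q_6 = 4*13 + 8 = 60.
q_6 = 60 > 43, so the last convergent with denominator <= 43 is p_5/q_5 = 18/13.
The closest fraction with denominator <= 43 is either p_5/q_5 or the intermediate fraction (k*p_5 + p_4)/(k*q_5 + q_4) with the largest k >= 1 whose denominator stays <= 43; these approach x as k grows, and every other convergent or intermediate fraction in range is farther away.
Largest k: floor((43 - q_4)/q_5) = floor((43 - 8)/13) = 2.
That gives (2*18 + 11)/(2*13 + 8) = 47/34.
Compare the errors: |x - 18/13| = |184*13 - 18*133|/(133*13) = 2/1729, and |x - 47/34| = |184*34 - 47*133|/(133*34) = 5/4522.
Cross-multiplying, 5*1729 = 8645 < 9044 = 2*4522, so 5/4522 is smaller: the intermediate fraction 47/34 is closer to x than 18/13.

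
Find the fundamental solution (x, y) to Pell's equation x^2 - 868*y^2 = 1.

(x, y) = (3844063, 130476)

First expand sqrt(868) as a continued fraction. With x_i = (sqrt(868) + m_i)/d_i and (m_0, d_0) = (0, 1): a_0 = floor(sqrt(868)) = 29, since 29^2 = 841 <= 868 < 900 = 30^2.
Iterate m_{i+1} = d_i*a_i - m_i, d_{i+1} = (868 - m_{i+1}^2)/d_i, a_{i+1} = floor((a_0 + m_{i+1})/d_{i+1}):
  m_1 = 1*29 - 0 = 29, d_1 = (868 - 29^2)/1 = 27/1 = 27, a_1 = floor((29 + 29)/27) = 2.
  m_2 = 27*2 - 29 = 25, d_2 = (868 - 25^2)/27 = 243/27 = 9, a_2 = floor((29 + 25)/9) = 6.
  m_3 = 9*6 - 25 = 29, d_3 = (868 - 29^2)/9 = 27/9 = 3, a_3 = floor((29 + 29)/3) = 19.
  m_4 = 3*19 - 29 = 28, d_4 = (868 - 28^2)/3 = 84/3 = 28, a_4 = floor((29 + 28)/28) = 2.
  m_5 = 28*2 - 28 = 28, d_5 = (868 - 28^2)/28 = 84/28 = 3, a_5 = floor((29 + 28)/3) = 19.
  m_6 = 3*19 - 28 = 29, d_6 = (868 - 29^2)/3 = 27/3 = 9, a_6 = floor((29 + 29)/9) = 6.
  m_7 = 9*6 - 29 = 25, d_7 = (868 - 25^2)/9 = 243/9 = 27, a_7 = floor((29 + 25)/27) = 2.
  m_8 = 27*2 - 25 = 29, d_8 = (868 - 29^2)/27 = 27/27 = 1, a_8 = floor((29 + 29)/1) = 58.
  m_9 = 1*58 - 29 = 29, d_9 = (868 - 29^2)/1 = 27/1 = 27: (m_9, d_9) = (m_1, d_1) = (29, 27), so from here the quotients repeat a_1, ..., a_8; the period length is 8.
So sqrt(868) = [29; (2, 6, 19, 2, 19, 6, 2, 58)] with period length k = 8.
k is even, so the fundamental solution of x^2 - 868y^2 = 1 is (p_{k-1}, q_{k-1}) = (p_7, q_7); compute convergents through index 7.
Convergents (p_i = a_i*p_{i-1} + p_{i-2}, q_i = a_i*q_{i-1} + q_{i-2} with p_{-2}=0, p_{-1}=1, q_{-2}=1, q_{-1}=0):
  i=0: a_0=29, p_0 = 29*1 + 0 = 29, q_0 = 29*0 + 1 = 1.
  i=1: a_1=2, p_1 = 2*29 + 1 = 59, q_1 = 2*1 + 0 = 2.
  i=2: a_2=6, p_2 = 6*59 + 29 = 383, q_2 = 6*2 + 1 = 13.
  i=3: a_3=19, p_3 = 19*383 + 59 = 7336, q_3 = 19*13 + 2 = 249.
  i=4: a_4=2, p_4 = 2*7336 + 383 = 15055, q_4 = 2*249 + 13 = 511.
  i=5: a_5=19, p_5 = 19*15055 + 7336 = 293381, q_5 = 19*511 + 249 = 9958.
  i=6: a_6=6, p_6 = 6*293381 + 15055 = 1775341, q_6 = 6*9958 + 511 = 60259.
  i=7: a_7=2, p_7 = 2*1775341 + 293381 = 3844063, q_7 = 2*60259 + 9958 = 130476.
Check: 3844063^2 - 868*130476^2 = 14776820347969 - 14776820347968 = 1, so (x, y) = (3844063, 130476) solves the equation, and by the theorem it is the least positive solution.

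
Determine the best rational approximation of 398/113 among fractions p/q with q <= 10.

Expand x = 398/113 as a continued fraction with the Euclidean algorithm:
  398 = 3*113 + 59, so a_0 = 3.
  113 = 1*59 + 54, so a_1 = 1.
  59 = 1*54 + 5, so a_2 = 1.
  54 = 10*5 + 4, so a_3 = 10.
  5 = 1*4 + 1, so a_4 = 1.
  4 = 4*1 + 0, so a_5 = 4.
so x = [3; 1, 1, 10, 1, 4].
Convergents (p_i = a_i*p_{i-1} + p_{i-2}, q_i = a_i*q_{i-1} + q_{i-2} with p_{-2}=0, p_{-1}=1, q_{-2}=1, q_{-1}=0), until the denominator exceeds 10:
  i=0: a_0=3, p_0 = 3*1 + 0 = 3, q_0 = 3*0 + 1 = 1.
  i=1: a_1=1, p_1 = 1*3 + 1 = 4, q_1 = 1*1 + 0 = 1.
  i=2: a_2=1, p_2 = 1*4 + 3 = 7, q_2 = 1*1 + 1 = 2.
  i=3: a_3=10, p_3 = 10*7 + 4 = 74, q_3 = 10*2 + 1 = 21.
q_3 = 21 > 10, so the last convergent with denominator <= 10 is p_2/q_2 = 7/2.
The closest fraction with denominator <= 10 is either p_2/q_2 or the intermediate fraction (k*p_2 + p_1)/(k*q_2 + q_1) with the largest k >= 1 whose denominator stays <= 10; these approach x as k grows, and every other convergent or intermediate fraction in range is farther away.
Largest k: floor((10 - q_1)/q_2) = floor((10 - 1)/2) = 4.
That gives (4*7 + 4)/(4*2 + 1) = 32/9.
Compare the errors: |x - 7/2| = |398*2 - 7*113|/(113*2) = 5/226, and |x - 32/9| = |398*9 - 32*113|/(113*9) = 34/1017.
Cross-multiplying, 5*1017 = 5085 < 7684 = 34*226, so 5/226 is smaller: the convergent 7/2 is closer to x than 32/9.

7/2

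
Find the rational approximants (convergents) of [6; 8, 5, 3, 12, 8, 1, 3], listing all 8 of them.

6/1, 49/8, 251/41, 802/131, 9875/1613, 79802/13035, 89677/14648, 348833/56979

Using the convergent recurrence p_i = a_i*p_{i-1} + p_{i-2}, q_i = a_i*q_{i-1} + q_{i-2} with p_{-2}=0, p_{-1}=1, q_{-2}=1, q_{-1}=0:
  i=0: a_0=6, p_0 = 6*1 + 0 = 6, q_0 = 6*0 + 1 = 1.
  i=1: a_1=8, p_1 = 8*6 + 1 = 49, q_1 = 8*1 + 0 = 8.
  i=2: a_2=5, p_2 = 5*49 + 6 = 251, q_2 = 5*8 + 1 = 41.
  i=3: a_3=3, p_3 = 3*251 + 49 = 802, q_3 = 3*41 + 8 = 131.
  i=4: a_4=12, p_4 = 12*802 + 251 = 9875, q_4 = 12*131 + 41 = 1613.
  i=5: a_5=8, p_5 = 8*9875 + 802 = 79802, q_5 = 8*1613 + 131 = 13035.
  i=6: a_6=1, p_6 = 1*79802 + 9875 = 89677, q_6 = 1*13035 + 1613 = 14648.
  i=7: a_7=3, p_7 = 3*89677 + 79802 = 348833, q_7 = 3*14648 + 13035 = 56979.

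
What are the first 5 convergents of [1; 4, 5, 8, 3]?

Using the convergent recurrence p_i = a_i*p_{i-1} + p_{i-2}, q_i = a_i*q_{i-1} + q_{i-2} with p_{-2}=0, p_{-1}=1, q_{-2}=1, q_{-1}=0:
  i=0: a_0=1, p_0 = 1*1 + 0 = 1, q_0 = 1*0 + 1 = 1.
  i=1: a_1=4, p_1 = 4*1 + 1 = 5, q_1 = 4*1 + 0 = 4.
  i=2: a_2=5, p_2 = 5*5 + 1 = 26, q_2 = 5*4 + 1 = 21.
  i=3: a_3=8, p_3 = 8*26 + 5 = 213, q_3 = 8*21 + 4 = 172.
  i=4: a_4=3, p_4 = 3*213 + 26 = 665, q_4 = 3*172 + 21 = 537.

1/1, 5/4, 26/21, 213/172, 665/537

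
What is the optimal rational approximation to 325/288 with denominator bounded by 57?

Expand x = 325/288 as a continued fraction with the Euclidean algorithm:
  325 = 1*288 + 37, so a_0 = 1.
  288 = 7*37 + 29, so a_1 = 7.
  37 = 1*29 + 8, so a_2 = 1.
  29 = 3*8 + 5, so a_3 = 3.
  8 = 1*5 + 3, so a_4 = 1.
  5 = 1*3 + 2, so a_5 = 1.
  3 = 1*2 + 1, so a_6 = 1.
  2 = 2*1 + 0, so a_7 = 2.
so x = [1; 7, 1, 3, 1, 1, 1, 2].
Convergents (p_i = a_i*p_{i-1} + p_{i-2}, q_i = a_i*q_{i-1} + q_{i-2} with p_{-2}=0, p_{-1}=1, q_{-2}=1, q_{-1}=0), until the denominator exceeds 57:
  i=0: a_0=1, p_0 = 1*1 + 0 = 1, q_0 = 1*0 + 1 = 1.
  i=1: a_1=7, p_1 = 7*1 + 1 = 8, q_1 = 7*1 + 0 = 7.
  i=2: a_2=1, p_2 = 1*8 + 1 = 9, q_2 = 1*7 + 1 = 8.
  i=3: a_3=3, p_3 = 3*9 + 8 = 35, q_3 = 3*8 + 7 = 31.
  i=4: a_4=1, p_4 = 1*35 + 9 = 44, q_4 = 1*31 + 8 = 39.
  i=5: a_5=1, p_5 = 1*44 + 35 = 79, q_5 = 1*39 + 31 = 70.
q_5 = 70 > 57, so the last convergent with denominator <= 57 is p_4/q_4 = 44/39.
The closest fraction with denominator <= 57 is either p_4/q_4 or the intermediate fraction (k*p_4 + p_3)/(k*q_4 + q_3) with the largest k >= 1 whose denominator stays <= 57; these approach x as k grows, and every other convergent or intermediate fraction in range is farther away.
Largest k: floor((57 - q_3)/q_4) = floor((57 - 31)/39) = 0.
Since k = 0, no intermediate fraction beyond p_4/q_4 has denominator <= 57, so the convergent 44/39 is the closest (its error is |325*39 - 44*288|/(288*39) = 3/11232).

44/39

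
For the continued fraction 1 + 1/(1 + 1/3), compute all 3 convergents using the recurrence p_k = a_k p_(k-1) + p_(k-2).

1/1, 2/1, 7/4

Using the convergent recurrence p_i = a_i*p_{i-1} + p_{i-2}, q_i = a_i*q_{i-1} + q_{i-2} with p_{-2}=0, p_{-1}=1, q_{-2}=1, q_{-1}=0:
  i=0: a_0=1, p_0 = 1*1 + 0 = 1, q_0 = 1*0 + 1 = 1.
  i=1: a_1=1, p_1 = 1*1 + 1 = 2, q_1 = 1*1 + 0 = 1.
  i=2: a_2=3, p_2 = 3*2 + 1 = 7, q_2 = 3*1 + 1 = 4.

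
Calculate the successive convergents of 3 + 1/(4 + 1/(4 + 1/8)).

Using the convergent recurrence p_i = a_i*p_{i-1} + p_{i-2}, q_i = a_i*q_{i-1} + q_{i-2} with p_{-2}=0, p_{-1}=1, q_{-2}=1, q_{-1}=0:
  i=0: a_0=3, p_0 = 3*1 + 0 = 3, q_0 = 3*0 + 1 = 1.
  i=1: a_1=4, p_1 = 4*3 + 1 = 13, q_1 = 4*1 + 0 = 4.
  i=2: a_2=4, p_2 = 4*13 + 3 = 55, q_2 = 4*4 + 1 = 17.
  i=3: a_3=8, p_3 = 8*55 + 13 = 453, q_3 = 8*17 + 4 = 140.

3/1, 13/4, 55/17, 453/140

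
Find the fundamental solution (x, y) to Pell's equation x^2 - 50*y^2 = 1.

First expand sqrt(50) as a continued fraction. With x_i = (sqrt(50) + m_i)/d_i and (m_0, d_0) = (0, 1): a_0 = floor(sqrt(50)) = 7, since 7^2 = 49 <= 50 < 64 = 8^2.
Iterate m_{i+1} = d_i*a_i - m_i, d_{i+1} = (50 - m_{i+1}^2)/d_i, a_{i+1} = floor((a_0 + m_{i+1})/d_{i+1}):
  m_1 = 1*7 - 0 = 7, d_1 = (50 - 7^2)/1 = 1/1 = 1, a_1 = floor((7 + 7)/1) = 14.
  m_2 = 1*14 - 7 = 7, d_2 = (50 - 7^2)/1 = 1/1 = 1: (m_2, d_2) = (m_1, d_1) = (7, 1), so from here the quotient a_1 repeats; the period length is 1.
So sqrt(50) = [7; (14)] with period length k = 1.
k is odd, so (p_{k-1}, q_{k-1}) only solves x^2 - 50y^2 = -1 and the fundamental solution of x^2 - 50y^2 = 1 is (p_{2k-1}, q_{2k-1}) = (p_1, q_1); compute convergents through index 1, running through the period twice.
Convergents (p_i = a_i*p_{i-1} + p_{i-2}, q_i = a_i*q_{i-1} + q_{i-2} with p_{-2}=0, p_{-1}=1, q_{-2}=1, q_{-1}=0):
  i=0: a_0=7, p_0 = 7*1 + 0 = 7, q_0 = 7*0 + 1 = 1.
  i=1: a_1=14, p_1 = 14*7 + 1 = 99, q_1 = 14*1 + 0 = 14.
Indeed p_0^2 - 50*q_0^2 = 49 - 50 = -1, not +1.
Check: 99^2 - 50*14^2 = 9801 - 9800 = 1, so (x, y) = (99, 14) solves the equation, and by the theorem it is the least positive solution.

(x, y) = (99, 14)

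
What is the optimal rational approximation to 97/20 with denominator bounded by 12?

34/7

Expand x = 97/20 as a continued fraction with the Euclidean algorithm:
  97 = 4*20 + 17, so a_0 = 4.
  20 = 1*17 + 3, so a_1 = 1.
  17 = 5*3 + 2, so a_2 = 5.
  3 = 1*2 + 1, so a_3 = 1.
  2 = 2*1 + 0, so a_4 = 2.
so x = [4; 1, 5, 1, 2].
Convergents (p_i = a_i*p_{i-1} + p_{i-2}, q_i = a_i*q_{i-1} + q_{i-2} with p_{-2}=0, p_{-1}=1, q_{-2}=1, q_{-1}=0), until the denominator exceeds 12:
  i=0: a_0=4, p_0 = 4*1 + 0 = 4, q_0 = 4*0 + 1 = 1.
  i=1: a_1=1, p_1 = 1*4 + 1 = 5, q_1 = 1*1 + 0 = 1.
  i=2: a_2=5, p_2 = 5*5 + 4 = 29, q_2 = 5*1 + 1 = 6.
  i=3: a_3=1, p_3 = 1*29 + 5 = 34, q_3 = 1*6 + 1 = 7.
  i=4: a_4=2, p_4 = 2*34 + 29 = 97, q_4 = 2*7 + 6 = 20.
q_4 = 20 > 12, so the last convergent with denominator <= 12 is p_3/q_3 = 34/7.
The closest fraction with denominator <= 12 is either p_3/q_3 or the intermediate fraction (k*p_3 + p_2)/(k*q_3 + q_2) with the largest k >= 1 whose denominator stays <= 12; these approach x as k grows, and every other convergent or intermediate fraction in range is farther away.
Largest k: floor((12 - q_2)/q_3) = floor((12 - 6)/7) = 0.
Since k = 0, no intermediate fraction beyond p_3/q_3 has denominator <= 12, so the convergent 34/7 is the closest (its error is |97*7 - 34*20|/(20*7) = 1/140).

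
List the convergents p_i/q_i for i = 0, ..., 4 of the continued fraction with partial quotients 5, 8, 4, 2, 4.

5/1, 41/8, 169/33, 379/74, 1685/329

Using the convergent recurrence p_i = a_i*p_{i-1} + p_{i-2}, q_i = a_i*q_{i-1} + q_{i-2} with p_{-2}=0, p_{-1}=1, q_{-2}=1, q_{-1}=0:
  i=0: a_0=5, p_0 = 5*1 + 0 = 5, q_0 = 5*0 + 1 = 1.
  i=1: a_1=8, p_1 = 8*5 + 1 = 41, q_1 = 8*1 + 0 = 8.
  i=2: a_2=4, p_2 = 4*41 + 5 = 169, q_2 = 4*8 + 1 = 33.
  i=3: a_3=2, p_3 = 2*169 + 41 = 379, q_3 = 2*33 + 8 = 74.
  i=4: a_4=4, p_4 = 4*379 + 169 = 1685, q_4 = 4*74 + 33 = 329.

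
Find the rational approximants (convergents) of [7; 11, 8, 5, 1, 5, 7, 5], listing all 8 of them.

Using the convergent recurrence p_i = a_i*p_{i-1} + p_{i-2}, q_i = a_i*q_{i-1} + q_{i-2} with p_{-2}=0, p_{-1}=1, q_{-2}=1, q_{-1}=0:
  i=0: a_0=7, p_0 = 7*1 + 0 = 7, q_0 = 7*0 + 1 = 1.
  i=1: a_1=11, p_1 = 11*7 + 1 = 78, q_1 = 11*1 + 0 = 11.
  i=2: a_2=8, p_2 = 8*78 + 7 = 631, q_2 = 8*11 + 1 = 89.
  i=3: a_3=5, p_3 = 5*631 + 78 = 3233, q_3 = 5*89 + 11 = 456.
  i=4: a_4=1, p_4 = 1*3233 + 631 = 3864, q_4 = 1*456 + 89 = 545.
  i=5: a_5=5, p_5 = 5*3864 + 3233 = 22553, q_5 = 5*545 + 456 = 3181.
  i=6: a_6=7, p_6 = 7*22553 + 3864 = 161735, q_6 = 7*3181 + 545 = 22812.
  i=7: a_7=5, p_7 = 5*161735 + 22553 = 831228, q_7 = 5*22812 + 3181 = 117241.

7/1, 78/11, 631/89, 3233/456, 3864/545, 22553/3181, 161735/22812, 831228/117241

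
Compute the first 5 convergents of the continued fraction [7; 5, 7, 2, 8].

7/1, 36/5, 259/36, 554/77, 4691/652

Using the convergent recurrence p_i = a_i*p_{i-1} + p_{i-2}, q_i = a_i*q_{i-1} + q_{i-2} with p_{-2}=0, p_{-1}=1, q_{-2}=1, q_{-1}=0:
  i=0: a_0=7, p_0 = 7*1 + 0 = 7, q_0 = 7*0 + 1 = 1.
  i=1: a_1=5, p_1 = 5*7 + 1 = 36, q_1 = 5*1 + 0 = 5.
  i=2: a_2=7, p_2 = 7*36 + 7 = 259, q_2 = 7*5 + 1 = 36.
  i=3: a_3=2, p_3 = 2*259 + 36 = 554, q_3 = 2*36 + 5 = 77.
  i=4: a_4=8, p_4 = 8*554 + 259 = 4691, q_4 = 8*77 + 36 = 652.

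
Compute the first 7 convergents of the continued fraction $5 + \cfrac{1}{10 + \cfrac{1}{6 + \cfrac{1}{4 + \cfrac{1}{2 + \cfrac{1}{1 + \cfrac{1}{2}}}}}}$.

5/1, 51/10, 311/61, 1295/254, 2901/569, 4196/823, 11293/2215

Using the convergent recurrence p_i = a_i*p_{i-1} + p_{i-2}, q_i = a_i*q_{i-1} + q_{i-2} with p_{-2}=0, p_{-1}=1, q_{-2}=1, q_{-1}=0:
  i=0: a_0=5, p_0 = 5*1 + 0 = 5, q_0 = 5*0 + 1 = 1.
  i=1: a_1=10, p_1 = 10*5 + 1 = 51, q_1 = 10*1 + 0 = 10.
  i=2: a_2=6, p_2 = 6*51 + 5 = 311, q_2 = 6*10 + 1 = 61.
  i=3: a_3=4, p_3 = 4*311 + 51 = 1295, q_3 = 4*61 + 10 = 254.
  i=4: a_4=2, p_4 = 2*1295 + 311 = 2901, q_4 = 2*254 + 61 = 569.
  i=5: a_5=1, p_5 = 1*2901 + 1295 = 4196, q_5 = 1*569 + 254 = 823.
  i=6: a_6=2, p_6 = 2*4196 + 2901 = 11293, q_6 = 2*823 + 569 = 2215.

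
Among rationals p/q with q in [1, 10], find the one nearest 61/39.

11/7

Expand x = 61/39 as a continued fraction with the Euclidean algorithm:
  61 = 1*39 + 22, so a_0 = 1.
  39 = 1*22 + 17, so a_1 = 1.
  22 = 1*17 + 5, so a_2 = 1.
  17 = 3*5 + 2, so a_3 = 3.
  5 = 2*2 + 1, so a_4 = 2.
  2 = 2*1 + 0, so a_5 = 2.
so x = [1; 1, 1, 3, 2, 2].
Convergents (p_i = a_i*p_{i-1} + p_{i-2}, q_i = a_i*q_{i-1} + q_{i-2} with p_{-2}=0, p_{-1}=1, q_{-2}=1, q_{-1}=0), until the denominator exceeds 10:
  i=0: a_0=1, p_0 = 1*1 + 0 = 1, q_0 = 1*0 + 1 = 1.
  i=1: a_1=1, p_1 = 1*1 + 1 = 2, q_1 = 1*1 + 0 = 1.
  i=2: a_2=1, p_2 = 1*2 + 1 = 3, q_2 = 1*1 + 1 = 2.
  i=3: a_3=3, p_3 = 3*3 + 2 = 11, q_3 = 3*2 + 1 = 7.
  i=4: a_4=2, p_4 = 2*11 + 3 = 25, q_4 = 2*7 + 2 = 16.
q_4 = 16 > 10, so the last convergent with denominator <= 10 is p_3/q_3 = 11/7.
The closest fraction with denominator <= 10 is either p_3/q_3 or the intermediate fraction (k*p_3 + p_2)/(k*q_3 + q_2) with the largest k >= 1 whose denominator stays <= 10; these approach x as k grows, and every other convergent or intermediate fraction in range is farther away.
Largest k: floor((10 - q_2)/q_3) = floor((10 - 2)/7) = 1.
That gives (1*11 + 3)/(1*7 + 2) = 14/9.
Compare the errors: |x - 11/7| = |61*7 - 11*39|/(39*7) = 2/273, and |x - 14/9| = |61*9 - 14*39|/(39*9) = 3/351.
Cross-multiplying, 2*351 = 702 < 819 = 3*273, so 2/273 is smaller: the convergent 11/7 is closer to x than 14/9.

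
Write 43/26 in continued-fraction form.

[1; 1, 1, 1, 8]

Run the Euclidean algorithm on 43 and 26; the successive quotients are the partial quotients a_0, a_1, ... (each step inverts the fractional part left over by the previous one):
  43 = 1*26 + 17, so a_0 = 1.
  26 = 1*17 + 9, so a_1 = 1.
  17 = 1*9 + 8, so a_2 = 1.
  9 = 1*8 + 1, so a_3 = 1.
  8 = 8*1 + 0, so a_4 = 8.
The remainder reaches 0 after 5 divisions, so the expansion has 5 partial quotients, read off in order.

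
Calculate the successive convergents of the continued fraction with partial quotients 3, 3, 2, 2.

Using the convergent recurrence p_i = a_i*p_{i-1} + p_{i-2}, q_i = a_i*q_{i-1} + q_{i-2} with p_{-2}=0, p_{-1}=1, q_{-2}=1, q_{-1}=0:
  i=0: a_0=3, p_0 = 3*1 + 0 = 3, q_0 = 3*0 + 1 = 1.
  i=1: a_1=3, p_1 = 3*3 + 1 = 10, q_1 = 3*1 + 0 = 3.
  i=2: a_2=2, p_2 = 2*10 + 3 = 23, q_2 = 2*3 + 1 = 7.
  i=3: a_3=2, p_3 = 2*23 + 10 = 56, q_3 = 2*7 + 3 = 17.

3/1, 10/3, 23/7, 56/17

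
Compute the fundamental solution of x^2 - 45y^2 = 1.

(x, y) = (161, 24)

First expand sqrt(45) as a continued fraction. With x_i = (sqrt(45) + m_i)/d_i and (m_0, d_0) = (0, 1): a_0 = floor(sqrt(45)) = 6, since 6^2 = 36 <= 45 < 49 = 7^2.
Iterate m_{i+1} = d_i*a_i - m_i, d_{i+1} = (45 - m_{i+1}^2)/d_i, a_{i+1} = floor((a_0 + m_{i+1})/d_{i+1}):
  m_1 = 1*6 - 0 = 6, d_1 = (45 - 6^2)/1 = 9/1 = 9, a_1 = floor((6 + 6)/9) = 1.
  m_2 = 9*1 - 6 = 3, d_2 = (45 - 3^2)/9 = 36/9 = 4, a_2 = floor((6 + 3)/4) = 2.
  m_3 = 4*2 - 3 = 5, d_3 = (45 - 5^2)/4 = 20/4 = 5, a_3 = floor((6 + 5)/5) = 2.
  m_4 = 5*2 - 5 = 5, d_4 = (45 - 5^2)/5 = 20/5 = 4, a_4 = floor((6 + 5)/4) = 2.
  m_5 = 4*2 - 5 = 3, d_5 = (45 - 3^2)/4 = 36/4 = 9, a_5 = floor((6 + 3)/9) = 1.
  m_6 = 9*1 - 3 = 6, d_6 = (45 - 6^2)/9 = 9/9 = 1, a_6 = floor((6 + 6)/1) = 12.
  m_7 = 1*12 - 6 = 6, d_7 = (45 - 6^2)/1 = 9/1 = 9: (m_7, d_7) = (m_1, d_1) = (6, 9), so from here the quotients repeat a_1, ..., a_6; the period length is 6.
So sqrt(45) = [6; (1, 2, 2, 2, 1, 12)] with period length k = 6.
k is even, so the fundamental solution of x^2 - 45y^2 = 1 is (p_{k-1}, q_{k-1}) = (p_5, q_5); compute convergents through index 5.
Convergents (p_i = a_i*p_{i-1} + p_{i-2}, q_i = a_i*q_{i-1} + q_{i-2} with p_{-2}=0, p_{-1}=1, q_{-2}=1, q_{-1}=0):
  i=0: a_0=6, p_0 = 6*1 + 0 = 6, q_0 = 6*0 + 1 = 1.
  i=1: a_1=1, p_1 = 1*6 + 1 = 7, q_1 = 1*1 + 0 = 1.
  i=2: a_2=2, p_2 = 2*7 + 6 = 20, q_2 = 2*1 + 1 = 3.
  i=3: a_3=2, p_3 = 2*20 + 7 = 47, q_3 = 2*3 + 1 = 7.
  i=4: a_4=2, p_4 = 2*47 + 20 = 114, q_4 = 2*7 + 3 = 17.
  i=5: a_5=1, p_5 = 1*114 + 47 = 161, q_5 = 1*17 + 7 = 24.
Check: 161^2 - 45*24^2 = 25921 - 25920 = 1, so (x, y) = (161, 24) solves the equation, and by the theorem it is the least positive solution.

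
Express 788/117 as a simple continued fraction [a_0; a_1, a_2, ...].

Run the Euclidean algorithm on 788 and 117; the successive quotients are the partial quotients a_0, a_1, ... (each step inverts the fractional part left over by the previous one):
  788 = 6*117 + 86, so a_0 = 6.
  117 = 1*86 + 31, so a_1 = 1.
  86 = 2*31 + 24, so a_2 = 2.
  31 = 1*24 + 7, so a_3 = 1.
  24 = 3*7 + 3, so a_4 = 3.
  7 = 2*3 + 1, so a_5 = 2.
  3 = 3*1 + 0, so a_6 = 3.
The remainder reaches 0 after 7 divisions, so the expansion has 7 partial quotients, read off in order.

[6; 1, 2, 1, 3, 2, 3]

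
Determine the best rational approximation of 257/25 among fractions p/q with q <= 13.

Expand x = 257/25 as a continued fraction with the Euclidean algorithm:
  257 = 10*25 + 7, so a_0 = 10.
  25 = 3*7 + 4, so a_1 = 3.
  7 = 1*4 + 3, so a_2 = 1.
  4 = 1*3 + 1, so a_3 = 1.
  3 = 3*1 + 0, so a_4 = 3.
so x = [10; 3, 1, 1, 3].
Convergents (p_i = a_i*p_{i-1} + p_{i-2}, q_i = a_i*q_{i-1} + q_{i-2} with p_{-2}=0, p_{-1}=1, q_{-2}=1, q_{-1}=0), until the denominator exceeds 13:
  i=0: a_0=10, p_0 = 10*1 + 0 = 10, q_0 = 10*0 + 1 = 1.
  i=1: a_1=3, p_1 = 3*10 + 1 = 31, q_1 = 3*1 + 0 = 3.
  i=2: a_2=1, p_2 = 1*31 + 10 = 41, q_2 = 1*3 + 1 = 4.
  i=3: a_3=1, p_3 = 1*41 + 31 = 72, q_3 = 1*4 + 3 = 7.
  i=4: a_4=3, p_4 = 3*72 + 41 = 257, q_4 = 3*7 + 4 = 25.
q_4 = 25 > 13, so the last convergent with denominator <= 13 is p_3/q_3 = 72/7.
The closest fraction with denominator <= 13 is either p_3/q_3 or the intermediate fraction (k*p_3 + p_2)/(k*q_3 + q_2) with the largest k >= 1 whose denominator stays <= 13; these approach x as k grows, and every other convergent or intermediate fraction in range is farther away.
Largest k: floor((13 - q_2)/q_3) = floor((13 - 4)/7) = 1.
That gives (1*72 + 41)/(1*7 + 4) = 113/11.
Compare the errors: |x - 72/7| = |257*7 - 72*25|/(25*7) = 1/175, and |x - 113/11| = |257*11 - 113*25|/(25*11) = 2/275.
Cross-multiplying, 1*275 = 275 < 350 = 2*175, so 1/175 is smaller: the convergent 72/7 is closer to x than 113/11.

72/7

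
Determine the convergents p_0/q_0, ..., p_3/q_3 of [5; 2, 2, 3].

Using the convergent recurrence p_i = a_i*p_{i-1} + p_{i-2}, q_i = a_i*q_{i-1} + q_{i-2} with p_{-2}=0, p_{-1}=1, q_{-2}=1, q_{-1}=0:
  i=0: a_0=5, p_0 = 5*1 + 0 = 5, q_0 = 5*0 + 1 = 1.
  i=1: a_1=2, p_1 = 2*5 + 1 = 11, q_1 = 2*1 + 0 = 2.
  i=2: a_2=2, p_2 = 2*11 + 5 = 27, q_2 = 2*2 + 1 = 5.
  i=3: a_3=3, p_3 = 3*27 + 11 = 92, q_3 = 3*5 + 2 = 17.

5/1, 11/2, 27/5, 92/17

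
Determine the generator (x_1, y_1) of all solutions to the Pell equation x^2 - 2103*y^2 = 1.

First expand sqrt(2103) as a continued fraction. With x_i = (sqrt(2103) + m_i)/d_i and (m_0, d_0) = (0, 1): a_0 = floor(sqrt(2103)) = 45, since 45^2 = 2025 <= 2103 < 2116 = 46^2.
Iterate m_{i+1} = d_i*a_i - m_i, d_{i+1} = (2103 - m_{i+1}^2)/d_i, a_{i+1} = floor((a_0 + m_{i+1})/d_{i+1}):
  m_1 = 1*45 - 0 = 45, d_1 = (2103 - 45^2)/1 = 78/1 = 78, a_1 = floor((45 + 45)/78) = 1.
  m_2 = 78*1 - 45 = 33, d_2 = (2103 - 33^2)/78 = 1014/78 = 13, a_2 = floor((45 + 33)/13) = 6.
  m_3 = 13*6 - 33 = 45, d_3 = (2103 - 45^2)/13 = 78/13 = 6, a_3 = floor((45 + 45)/6) = 15.
  m_4 = 6*15 - 45 = 45, d_4 = (2103 - 45^2)/6 = 78/6 = 13, a_4 = floor((45 + 45)/13) = 6.
  m_5 = 13*6 - 45 = 33, d_5 = (2103 - 33^2)/13 = 1014/13 = 78, a_5 = floor((45 + 33)/78) = 1.
  m_6 = 78*1 - 33 = 45, d_6 = (2103 - 45^2)/78 = 78/78 = 1, a_6 = floor((45 + 45)/1) = 90.
  m_7 = 1*90 - 45 = 45, d_7 = (2103 - 45^2)/1 = 78/1 = 78: (m_7, d_7) = (m_1, d_1) = (45, 78), so from here the quotients repeat a_1, ..., a_6; the period length is 6.
So sqrt(2103) = [45; (1, 6, 15, 6, 1, 90)] with period length k = 6.
k is even, so the fundamental solution of x^2 - 2103y^2 = 1 is (p_{k-1}, q_{k-1}) = (p_5, q_5); compute convergents through index 5.
Convergents (p_i = a_i*p_{i-1} + p_{i-2}, q_i = a_i*q_{i-1} + q_{i-2} with p_{-2}=0, p_{-1}=1, q_{-2}=1, q_{-1}=0):
  i=0: a_0=45, p_0 = 45*1 + 0 = 45, q_0 = 45*0 + 1 = 1.
  i=1: a_1=1, p_1 = 1*45 + 1 = 46, q_1 = 1*1 + 0 = 1.
  i=2: a_2=6, p_2 = 6*46 + 45 = 321, q_2 = 6*1 + 1 = 7.
  i=3: a_3=15, p_3 = 15*321 + 46 = 4861, q_3 = 15*7 + 1 = 106.
  i=4: a_4=6, p_4 = 6*4861 + 321 = 29487, q_4 = 6*106 + 7 = 643.
  i=5: a_5=1, p_5 = 1*29487 + 4861 = 34348, q_5 = 1*643 + 106 = 749.
Check: 34348^2 - 2103*749^2 = 1179785104 - 1179785103 = 1, so (x, y) = (34348, 749) solves the equation, and by the theorem it is the least positive solution.

(x, y) = (34348, 749)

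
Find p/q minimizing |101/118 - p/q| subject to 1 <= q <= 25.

6/7

Expand x = 101/118 as a continued fraction with the Euclidean algorithm:
  101 = 0*118 + 101, so a_0 = 0.
  118 = 1*101 + 17, so a_1 = 1.
  101 = 5*17 + 16, so a_2 = 5.
  17 = 1*16 + 1, so a_3 = 1.
  16 = 16*1 + 0, so a_4 = 16.
so x = [0; 1, 5, 1, 16].
Convergents (p_i = a_i*p_{i-1} + p_{i-2}, q_i = a_i*q_{i-1} + q_{i-2} with p_{-2}=0, p_{-1}=1, q_{-2}=1, q_{-1}=0), until the denominator exceeds 25:
  i=0: a_0=0, p_0 = 0*1 + 0 = 0, q_0 = 0*0 + 1 = 1.
  i=1: a_1=1, p_1 = 1*0 + 1 = 1, q_1 = 1*1 + 0 = 1.
  i=2: a_2=5, p_2 = 5*1 + 0 = 5, q_2 = 5*1 + 1 = 6.
  i=3: a_3=1, p_3 = 1*5 + 1 = 6, q_3 = 1*6 + 1 = 7.
  i=4: a_4=16, p_4 = 16*6 + 5 = 101, q_4 = 16*7 + 6 = 118.
q_4 = 118 > 25, so the last convergent with denominator <= 25 is p_3/q_3 = 6/7.
The closest fraction with denominator <= 25 is either p_3/q_3 or the intermediate fraction (k*p_3 + p_2)/(k*q_3 + q_2) with the largest k >= 1 whose denominator stays <= 25; these approach x as k grows, and every other convergent or intermediate fraction in range is farther away.
Largest k: floor((25 - q_2)/q_3) = floor((25 - 6)/7) = 2.
That gives (2*6 + 5)/(2*7 + 6) = 17/20.
Compare the errors: |x - 6/7| = |101*7 - 6*118|/(118*7) = 1/826, and |x - 17/20| = |101*20 - 17*118|/(118*20) = 14/2360.
Cross-multiplying, 1*2360 = 2360 < 11564 = 14*826, so 1/826 is smaller: the convergent 6/7 is closer to x than 17/20.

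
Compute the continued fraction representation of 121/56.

Run the Euclidean algorithm on 121 and 56; the successive quotients are the partial quotients a_0, a_1, ... (each step inverts the fractional part left over by the previous one):
  121 = 2*56 + 9, so a_0 = 2.
  56 = 6*9 + 2, so a_1 = 6.
  9 = 4*2 + 1, so a_2 = 4.
  2 = 2*1 + 0, so a_3 = 2.
The remainder reaches 0 after 4 divisions, so the expansion has 4 partial quotients, read off in order.

[2; 6, 4, 2]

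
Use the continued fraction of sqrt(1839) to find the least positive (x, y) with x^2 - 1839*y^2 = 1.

First expand sqrt(1839) as a continued fraction. With x_i = (sqrt(1839) + m_i)/d_i and (m_0, d_0) = (0, 1): a_0 = floor(sqrt(1839)) = 42, since 42^2 = 1764 <= 1839 < 1849 = 43^2.
Iterate m_{i+1} = d_i*a_i - m_i, d_{i+1} = (1839 - m_{i+1}^2)/d_i, a_{i+1} = floor((a_0 + m_{i+1})/d_{i+1}):
  m_1 = 1*42 - 0 = 42, d_1 = (1839 - 42^2)/1 = 75/1 = 75, a_1 = floor((42 + 42)/75) = 1.
  m_2 = 75*1 - 42 = 33, d_2 = (1839 - 33^2)/75 = 750/75 = 10, a_2 = floor((42 + 33)/10) = 7.
  m_3 = 10*7 - 33 = 37, d_3 = (1839 - 37^2)/10 = 470/10 = 47, a_3 = floor((42 + 37)/47) = 1.
  m_4 = 47*1 - 37 = 10, d_4 = (1839 - 10^2)/47 = 1739/47 = 37, a_4 = floor((42 + 10)/37) = 1.
  m_5 = 37*1 - 10 = 27, d_5 = (1839 - 27^2)/37 = 1110/37 = 30, a_5 = floor((42 + 27)/30) = 2.
  m_6 = 30*2 - 27 = 33, d_6 = (1839 - 33^2)/30 = 750/30 = 25, a_6 = floor((42 + 33)/25) = 3.
  m_7 = 25*3 - 33 = 42, d_7 = (1839 - 42^2)/25 = 75/25 = 3, a_7 = floor((42 + 42)/3) = 28.
  m_8 = 3*28 - 42 = 42, d_8 = (1839 - 42^2)/3 = 75/3 = 25, a_8 = floor((42 + 42)/25) = 3.
  m_9 = 25*3 - 42 = 33, d_9 = (1839 - 33^2)/25 = 750/25 = 30, a_9 = floor((42 + 33)/30) = 2.
  m_10 = 30*2 - 33 = 27, d_10 = (1839 - 27^2)/30 = 1110/30 = 37, a_10 = floor((42 + 27)/37) = 1.
  m_11 = 37*1 - 27 = 10, d_11 = (1839 - 10^2)/37 = 1739/37 = 47, a_11 = floor((42 + 10)/47) = 1.
  m_12 = 47*1 - 10 = 37, d_12 = (1839 - 37^2)/47 = 470/47 = 10, a_12 = floor((42 + 37)/10) = 7.
  m_13 = 10*7 - 37 = 33, d_13 = (1839 - 33^2)/10 = 750/10 = 75, a_13 = floor((42 + 33)/75) = 1.
  m_14 = 75*1 - 33 = 42, d_14 = (1839 - 42^2)/75 = 75/75 = 1, a_14 = floor((42 + 42)/1) = 84.
  m_15 = 1*84 - 42 = 42, d_15 = (1839 - 42^2)/1 = 75/1 = 75: (m_15, d_15) = (m_1, d_1) = (42, 75), so from here the quotients repeat a_1, ..., a_14; the period length is 14.
So sqrt(1839) = [42; (1, 7, 1, 1, 2, 3, 28, 3, 2, 1, 1, 7, 1, 84)] with period length k = 14.
k is even, so the fundamental solution of x^2 - 1839y^2 = 1 is (p_{k-1}, q_{k-1}) = (p_13, q_13); compute convergents through index 13.
Convergents (p_i = a_i*p_{i-1} + p_{i-2}, q_i = a_i*q_{i-1} + q_{i-2} with p_{-2}=0, p_{-1}=1, q_{-2}=1, q_{-1}=0):
  i=0: a_0=42, p_0 = 42*1 + 0 = 42, q_0 = 42*0 + 1 = 1.
  i=1: a_1=1, p_1 = 1*42 + 1 = 43, q_1 = 1*1 + 0 = 1.
  i=2: a_2=7, p_2 = 7*43 + 42 = 343, q_2 = 7*1 + 1 = 8.
  i=3: a_3=1, p_3 = 1*343 + 43 = 386, q_3 = 1*8 + 1 = 9.
  i=4: a_4=1, p_4 = 1*386 + 343 = 729, q_4 = 1*9 + 8 = 17.
  i=5: a_5=2, p_5 = 2*729 + 386 = 1844, q_5 = 2*17 + 9 = 43.
  i=6: a_6=3, p_6 = 3*1844 + 729 = 6261, q_6 = 3*43 + 17 = 146.
  i=7: a_7=28, p_7 = 28*6261 + 1844 = 177152, q_7 = 28*146 + 43 = 4131.
  i=8: a_8=3, p_8 = 3*177152 + 6261 = 537717, q_8 = 3*4131 + 146 = 12539.
  i=9: a_9=2, p_9 = 2*537717 + 177152 = 1252586, q_9 = 2*12539 + 4131 = 29209.
  i=10: a_10=1, p_10 = 1*1252586 + 537717 = 1790303, q_10 = 1*29209 + 12539 = 41748.
  i=11: a_11=1, p_11 = 1*1790303 + 1252586 = 3042889, q_11 = 1*41748 + 29209 = 70957.
  i=12: a_12=7, p_12 = 7*3042889 + 1790303 = 23090526, q_12 = 7*70957 + 41748 = 538447.
  i=13: a_13=1, p_13 = 1*23090526 + 3042889 = 26133415, q_13 = 1*538447 + 70957 = 609404.
Check: 26133415^2 - 1839*609404^2 = 682955379562225 - 682955379562224 = 1, so (x, y) = (26133415, 609404) solves the equation, and by the theorem it is the least positive solution.

(x, y) = (26133415, 609404)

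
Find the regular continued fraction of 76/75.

[1; 75]

Run the Euclidean algorithm on 76 and 75; the successive quotients are the partial quotients a_0, a_1, ... (each step inverts the fractional part left over by the previous one):
  76 = 1*75 + 1, so a_0 = 1.
  75 = 75*1 + 0, so a_1 = 75.
The remainder reaches 0 after 2 divisions, so the expansion has 2 partial quotients, read off in order.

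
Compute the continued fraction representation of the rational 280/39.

Run the Euclidean algorithm on 280 and 39; the successive quotients are the partial quotients a_0, a_1, ... (each step inverts the fractional part left over by the previous one):
  280 = 7*39 + 7, so a_0 = 7.
  39 = 5*7 + 4, so a_1 = 5.
  7 = 1*4 + 3, so a_2 = 1.
  4 = 1*3 + 1, so a_3 = 1.
  3 = 3*1 + 0, so a_4 = 3.
The remainder reaches 0 after 5 divisions, so the expansion has 5 partial quotients, read off in order.

[7; 5, 1, 1, 3]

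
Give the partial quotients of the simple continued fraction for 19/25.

[0; 1, 3, 6]

Run the Euclidean algorithm on 19 and 25; the successive quotients are the partial quotients a_0, a_1, ... (each step inverts the fractional part left over by the previous one):
  19 = 0*25 + 19, so a_0 = 0.
  25 = 1*19 + 6, so a_1 = 1.
  19 = 3*6 + 1, so a_2 = 3.
  6 = 6*1 + 0, so a_3 = 6.
The remainder reaches 0 after 4 divisions, so the expansion has 4 partial quotients, read off in order.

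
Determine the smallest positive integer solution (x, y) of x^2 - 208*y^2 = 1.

(x, y) = (649, 45)

First expand sqrt(208) as a continued fraction. With x_i = (sqrt(208) + m_i)/d_i and (m_0, d_0) = (0, 1): a_0 = floor(sqrt(208)) = 14, since 14^2 = 196 <= 208 < 225 = 15^2.
Iterate m_{i+1} = d_i*a_i - m_i, d_{i+1} = (208 - m_{i+1}^2)/d_i, a_{i+1} = floor((a_0 + m_{i+1})/d_{i+1}):
  m_1 = 1*14 - 0 = 14, d_1 = (208 - 14^2)/1 = 12/1 = 12, a_1 = floor((14 + 14)/12) = 2.
  m_2 = 12*2 - 14 = 10, d_2 = (208 - 10^2)/12 = 108/12 = 9, a_2 = floor((14 + 10)/9) = 2.
  m_3 = 9*2 - 10 = 8, d_3 = (208 - 8^2)/9 = 144/9 = 16, a_3 = floor((14 + 8)/16) = 1.
  m_4 = 16*1 - 8 = 8, d_4 = (208 - 8^2)/16 = 144/16 = 9, a_4 = floor((14 + 8)/9) = 2.
  m_5 = 9*2 - 8 = 10, d_5 = (208 - 10^2)/9 = 108/9 = 12, a_5 = floor((14 + 10)/12) = 2.
  m_6 = 12*2 - 10 = 14, d_6 = (208 - 14^2)/12 = 12/12 = 1, a_6 = floor((14 + 14)/1) = 28.
  m_7 = 1*28 - 14 = 14, d_7 = (208 - 14^2)/1 = 12/1 = 12: (m_7, d_7) = (m_1, d_1) = (14, 12), so from here the quotients repeat a_1, ..., a_6; the period length is 6.
So sqrt(208) = [14; (2, 2, 1, 2, 2, 28)] with period length k = 6.
k is even, so the fundamental solution of x^2 - 208y^2 = 1 is (p_{k-1}, q_{k-1}) = (p_5, q_5); compute convergents through index 5.
Convergents (p_i = a_i*p_{i-1} + p_{i-2}, q_i = a_i*q_{i-1} + q_{i-2} with p_{-2}=0, p_{-1}=1, q_{-2}=1, q_{-1}=0):
  i=0: a_0=14, p_0 = 14*1 + 0 = 14, q_0 = 14*0 + 1 = 1.
  i=1: a_1=2, p_1 = 2*14 + 1 = 29, q_1 = 2*1 + 0 = 2.
  i=2: a_2=2, p_2 = 2*29 + 14 = 72, q_2 = 2*2 + 1 = 5.
  i=3: a_3=1, p_3 = 1*72 + 29 = 101, q_3 = 1*5 + 2 = 7.
  i=4: a_4=2, p_4 = 2*101 + 72 = 274, q_4 = 2*7 + 5 = 19.
  i=5: a_5=2, p_5 = 2*274 + 101 = 649, q_5 = 2*19 + 7 = 45.
Check: 649^2 - 208*45^2 = 421201 - 421200 = 1, so (x, y) = (649, 45) solves the equation, and by the theorem it is the least positive solution.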